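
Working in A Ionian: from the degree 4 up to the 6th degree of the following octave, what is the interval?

major tenth

Spelling A Ionian: A B C♯ D E F♯ G♯.
So we need the interval from D up to F♯.
D up to F♯ spans 10 letter names and 16 semitones — a major tenth.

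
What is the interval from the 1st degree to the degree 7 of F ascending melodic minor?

M7

F melodic minor: F G Ab Bb C D E.
1st degree = F; scale degree 7 = E.
Counting 7 letters and 11 half steps from F gives a major seventh.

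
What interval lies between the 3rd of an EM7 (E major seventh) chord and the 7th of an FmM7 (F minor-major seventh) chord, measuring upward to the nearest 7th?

The 3rd of EM7 (E major seventh) is G♯; the 7th of FmM7 (F minor-major seventh) is E.
G♯ up to E is 8 semitones, a half step narrower than a major sixth, so the interval is minor.

m6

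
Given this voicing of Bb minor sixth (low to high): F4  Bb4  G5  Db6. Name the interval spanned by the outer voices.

minor thirteenth

The outer voices are F4 and Db6.
F up to Db is 20 semitones, a half step narrower than a major thirteenth, so the interval is minor.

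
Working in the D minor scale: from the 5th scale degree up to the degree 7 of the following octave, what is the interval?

The scale runs D E F G A Bb C.
5th scale degree = A; degree 7 (up an octave) = C.
A up to C is 15 semitones, a half step narrower than a major tenth, so the interval is minor.

minor tenth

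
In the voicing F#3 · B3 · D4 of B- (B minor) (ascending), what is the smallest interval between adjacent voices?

Adjacent intervals: F#3→B3 = perfect fourth; B3→D4 = minor third.
The smallest is B3 to D4, a minor third (3 semitones).

m3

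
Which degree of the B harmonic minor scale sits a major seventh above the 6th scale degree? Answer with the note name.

The scale is B C# D E F# G A#.
The 6th scale degree is G; a major seventh above that is F# — scale degree 5.

F#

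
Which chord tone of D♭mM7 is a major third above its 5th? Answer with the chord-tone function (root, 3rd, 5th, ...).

D♭m(maj7) (D♭ minor-major seventh): D♭, F♭, A♭, C.
The 5th is A♭. A major third above A♭ is C.
C is the chord's 7th.

7th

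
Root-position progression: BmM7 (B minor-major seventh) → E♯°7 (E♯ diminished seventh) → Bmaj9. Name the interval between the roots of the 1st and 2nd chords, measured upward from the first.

augmented fourth

The roots are B and E♯.
From B to E♯: 6 semitones over a fourth = augmented.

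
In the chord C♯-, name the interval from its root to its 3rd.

The chord tones of C♯m (C♯ minor) are C♯-E-G♯.
That puts C♯ below E.
C♯ up to E is 3 semitones, a half step narrower than a major third, so the interval is minor.

minor 3rd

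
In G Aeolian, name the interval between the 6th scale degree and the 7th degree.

The scale runs G A B♭ C D E♭ F.
That puts E♭ below F.
Counting 2 letters and 2 half steps from E♭ gives a major second.

major 2nd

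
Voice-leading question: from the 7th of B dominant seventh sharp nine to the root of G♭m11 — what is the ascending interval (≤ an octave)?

diminished seventh

B dominant seventh sharp nine has A as its 7th, and G♭m11 has G♭ as its root.
From A to G♭: 9 semitones over a seventh = diminished.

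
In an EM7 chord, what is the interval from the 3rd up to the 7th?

P5

The chord tones of EΔ7 (E major seventh) are E, G#, B, D#.
So we need the interval from G# up to D#.
G# up to D# spans 5 letter names and 7 semitones — a perfect fifth.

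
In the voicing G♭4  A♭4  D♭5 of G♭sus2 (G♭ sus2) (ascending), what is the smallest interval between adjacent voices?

Adjacent intervals: G♭4→A♭4 = major second; A♭4→D♭5 = perfect fourth.
The smallest is G♭4 to A♭4, a major second (2 semitones).

major second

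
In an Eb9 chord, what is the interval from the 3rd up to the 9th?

minor 7th

The chord tones of Eb dominant ninth are Eb, G, Bb, Db, F.
That puts G below F.
From G to F: 10 semitones over a seventh = minor.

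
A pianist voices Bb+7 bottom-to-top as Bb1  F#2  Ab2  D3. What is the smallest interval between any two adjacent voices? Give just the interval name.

diminished third

Adjacent intervals: Bb1→F#2 = augmented fifth; F#2→Ab2 = diminished third; Ab2→D3 = augmented fourth.
The smallest is F#2 to Ab2, a diminished third (2 semitones).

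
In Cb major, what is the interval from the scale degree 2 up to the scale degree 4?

Cb major: Cb Db Eb Fb Gb Ab Bb.
That puts Db below Fb.
From Db to Fb: 3 semitones over a third = minor.

minor third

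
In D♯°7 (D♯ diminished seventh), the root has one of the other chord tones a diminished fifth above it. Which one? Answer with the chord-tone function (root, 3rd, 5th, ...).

5th

D♯°7 is spelled D♯ F♯ A C.
The root is D♯. A diminished fifth above D♯ is A.
A is the chord's 5th.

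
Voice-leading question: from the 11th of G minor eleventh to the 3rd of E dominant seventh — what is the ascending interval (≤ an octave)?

The 11th of G minor eleventh is C; the 3rd of E dominant seventh is G#.
C up to G# is 8 semitones, a half step wider than a perfect fifth, so the interval is augmented.

augmented fifth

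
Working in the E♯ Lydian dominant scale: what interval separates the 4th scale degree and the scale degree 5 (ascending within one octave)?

minor second

E♯ lydian dominant: E♯ F𝄪 G𝄪 A𝄪 B♯ C𝄪 D♯.
4th scale degree = A𝄪; 5th degree = B♯.
A𝄪 up to B♯ is 1 semitone, a half step narrower than a major second, so the interval is minor.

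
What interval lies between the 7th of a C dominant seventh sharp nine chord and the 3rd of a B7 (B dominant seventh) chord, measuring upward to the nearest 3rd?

C dominant seventh sharp nine has Bb as its 7th, and B7 (B dominant seventh) has D# as its 3rd.
From Bb to D#: 5 semitones over a third = augmented.

augmented 3rd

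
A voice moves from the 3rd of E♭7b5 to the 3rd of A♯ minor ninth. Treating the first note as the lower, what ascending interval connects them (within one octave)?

The 3rd of E♭7b5 is G; the 3rd of A♯ minor ninth is C♯.
From G to C♯: 6 semitones over a fourth = augmented.

augmented fourth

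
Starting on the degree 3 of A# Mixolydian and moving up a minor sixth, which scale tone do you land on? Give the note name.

The scale is A# B# C## D# E# F## G#.
The degree 3 is C##; a minor sixth above that is A# — scale degree 1.

A#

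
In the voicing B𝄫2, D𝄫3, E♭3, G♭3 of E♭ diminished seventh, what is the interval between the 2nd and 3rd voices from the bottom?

Those voices are D𝄫3 and E♭3.
From D𝄫 to E♭: 3 semitones over a second = augmented.

augmented 2nd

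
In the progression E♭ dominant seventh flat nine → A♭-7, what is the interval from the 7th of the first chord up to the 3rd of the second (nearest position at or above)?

The 7th of E♭ dominant seventh flat nine is D♭; the 3rd of A♭-7 is C♭.
From D♭ to C♭: 10 semitones over a seventh = minor.

m7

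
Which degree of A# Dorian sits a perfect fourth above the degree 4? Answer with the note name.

G#

The scale is A# B# C# D# E# F## G#.
The degree 4 is D#; a perfect fourth above that is G# — scale degree 7.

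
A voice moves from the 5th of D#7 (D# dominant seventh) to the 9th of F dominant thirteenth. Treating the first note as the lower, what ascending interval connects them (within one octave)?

The 5th of D#7 (D# dominant seventh) is A#; the 9th of F dominant thirteenth is G.
From A# to G: 9 semitones over a seventh = diminished.

diminished 7th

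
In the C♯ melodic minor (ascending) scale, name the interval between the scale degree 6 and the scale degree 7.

major second

The scale runs C♯ D♯ E F♯ G♯ A♯ B♯.
Scale degree 6 = A♯; 7th degree = B♯.
A♯ up to B♯ spans 2 letter names and 2 semitones — a major second.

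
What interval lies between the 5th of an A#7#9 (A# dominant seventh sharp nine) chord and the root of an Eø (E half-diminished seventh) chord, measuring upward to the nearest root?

The 5th of A#7#9 (A# dominant seventh sharp nine) is E#; the root of Eø (E half-diminished seventh) is E.
E# up to E is 11 semitones, a half step narrower than a perfect octave, so the interval is diminished.

d8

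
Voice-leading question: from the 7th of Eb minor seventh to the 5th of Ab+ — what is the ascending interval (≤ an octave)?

augmented second

Eb minor seventh has Db as its 7th, and Ab+ has E as its 5th.
From Db to E: 3 semitones over a second = augmented.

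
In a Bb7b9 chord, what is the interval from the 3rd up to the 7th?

The chord tones of Bb dominant seventh flat nine are Bb D F Ab Cb.
So we need the interval from D up to Ab.
D up to Ab is 6 semitones, a half step narrower than a perfect fifth, so the interval is diminished.

diminished fifth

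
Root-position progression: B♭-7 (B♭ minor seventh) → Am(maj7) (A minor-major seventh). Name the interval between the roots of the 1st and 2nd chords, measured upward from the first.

M7

The roots are B♭ and A.
B♭ up to A spans 7 letter names and 11 semitones — a major seventh.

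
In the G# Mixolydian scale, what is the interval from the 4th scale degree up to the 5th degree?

major second

Spelling the G# Mixolydian scale: G# A# B# C# D# E# F#.
The 4th scale degree is C# and the degree 5 is D#.
C# up to D# spans 2 letter names and 2 semitones — a major second.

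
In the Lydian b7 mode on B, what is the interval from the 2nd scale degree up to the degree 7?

The scale runs B C# D# E# F# G# A.
2nd scale degree = C#; 7th degree = A.
6 letter names make it a sixth; at 8 semitones (a half step narrower than major) the quality is minor.

minor sixth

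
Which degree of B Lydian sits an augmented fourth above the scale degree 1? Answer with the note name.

E#

The scale is B C♯ D♯ E♯ F♯ G♯ A♯.
The scale degree 1 is B; an augmented fourth above that is E♯ — scale degree 4.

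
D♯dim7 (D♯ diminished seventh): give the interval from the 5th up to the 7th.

D♯ diminished seventh: D♯, F♯, A, C.
5th = A; 7th = C.
From A to C: 3 semitones over a third = minor.

minor 3rd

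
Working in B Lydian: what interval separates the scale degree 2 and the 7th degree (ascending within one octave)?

major sixth

Spelling B Lydian: B C# D# E# F# G# A#.
That puts C# below A#.
C# up to A# spans 6 letter names and 9 semitones — a major sixth.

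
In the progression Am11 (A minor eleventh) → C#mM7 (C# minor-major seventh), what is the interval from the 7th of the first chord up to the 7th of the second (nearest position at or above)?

The 7th of Am11 (A minor eleventh) is G; the 7th of C#mM7 (C# minor-major seventh) is B#.
3 letter names make it a third; at 5 semitones (a half step wider than major) the quality is augmented.

A3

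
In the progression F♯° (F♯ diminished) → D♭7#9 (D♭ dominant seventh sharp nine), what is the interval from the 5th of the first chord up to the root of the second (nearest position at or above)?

m2

F♯° (F♯ diminished) has C as its 5th, and D♭7#9 (D♭ dominant seventh sharp nine) has D♭ as its root.
2 letter names make it a second; at 1 semitone (a half step narrower than major) the quality is minor.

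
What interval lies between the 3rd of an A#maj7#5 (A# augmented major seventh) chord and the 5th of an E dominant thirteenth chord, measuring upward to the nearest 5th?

diminished seventh

A#maj7#5 (A# augmented major seventh) has C## as its 3rd, and E dominant thirteenth has B as its 5th.
From C## to B: 9 semitones over a seventh = diminished.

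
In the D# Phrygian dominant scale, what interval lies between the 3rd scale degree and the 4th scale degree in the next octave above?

Spelling the D# Phrygian dominant scale: D# E F## G# A# B C#.
3rd scale degree = F##; degree 4 (up an octave) = G#.
9 letter names make it a ninth; at 13 semitones (a half step narrower than major) the quality is minor.

minor ninth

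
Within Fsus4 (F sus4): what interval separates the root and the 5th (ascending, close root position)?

perfect fifth

Fsus4 (F sus4) is spelled F, Bb, C.
So we need the interval from F up to C.
F up to C spans 5 letter names and 7 semitones — a perfect fifth.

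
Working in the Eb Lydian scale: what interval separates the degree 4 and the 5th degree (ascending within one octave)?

minor 2nd

Eb lydian: Eb F G A Bb C D.
The degree 4 is A and the 5th degree is Bb.
2 letter names make it a second; at 1 semitone (a half step narrower than major) the quality is minor.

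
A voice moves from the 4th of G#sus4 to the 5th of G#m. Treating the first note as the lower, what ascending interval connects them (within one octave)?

G#sus4 has C# as its 4th, and G#m has D# as its 5th.
C# up to D# spans 2 letter names and 2 semitones — a major second.

major second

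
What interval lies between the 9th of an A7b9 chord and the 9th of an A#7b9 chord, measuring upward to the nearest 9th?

augmented 1st

A7b9 has Bb as its 9th, and A#7b9 has B as its 9th.
1 letter names make it a unison; at 1 semitone (a half step wider than perfect) the quality is augmented.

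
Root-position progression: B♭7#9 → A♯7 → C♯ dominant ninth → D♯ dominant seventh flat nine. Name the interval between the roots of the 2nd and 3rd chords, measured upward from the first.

m3

The roots are A♯ and C♯.
From A♯ to C♯: 3 semitones over a third = minor.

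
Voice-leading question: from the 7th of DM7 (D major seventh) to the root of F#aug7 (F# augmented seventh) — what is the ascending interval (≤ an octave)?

DM7 (D major seventh) has C# as its 7th, and F#aug7 (F# augmented seventh) has F# as its root.
From C# to F# is 5 semitones, exactly the perfect fourth.

perfect fourth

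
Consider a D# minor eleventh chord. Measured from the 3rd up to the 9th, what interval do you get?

Spelling the chord: D#–F#–A#–C#–E#–G#.
That puts F# below E#.
From F# to E# is 11 semitones, exactly the major seventh.

major seventh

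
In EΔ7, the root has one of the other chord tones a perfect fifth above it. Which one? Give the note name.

E major seventh: E G# B D#.
The root is E. A perfect fifth above E is B.
B is the chord's 5th.

B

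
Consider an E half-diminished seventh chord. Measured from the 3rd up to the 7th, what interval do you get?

perfect 5th

The chord tones of Em7b5 are E G Bb D.
The 3rd is G and the 7th is D.
G up to D spans 5 letter names and 7 semitones — a perfect fifth.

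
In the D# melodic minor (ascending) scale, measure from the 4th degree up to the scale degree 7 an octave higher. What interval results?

The scale runs D# E# F# G# A# B# C##.
The 4th degree is G# and the 7th scale degree (up an octave) is C##.
From G# to C##: 18 semitones over an eleventh = augmented.

augmented eleventh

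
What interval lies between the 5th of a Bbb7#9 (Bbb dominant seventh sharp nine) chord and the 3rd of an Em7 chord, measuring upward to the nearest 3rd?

augmented 2nd

Bbb7#9 (Bbb dominant seventh sharp nine) has Fb as its 5th, and Em7 has G as its 3rd.
Fb up to G is 3 semitones, a half step wider than a major second, so the interval is augmented.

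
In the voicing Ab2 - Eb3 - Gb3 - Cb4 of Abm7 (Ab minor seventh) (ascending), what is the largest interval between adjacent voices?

Adjacent intervals: Ab2→Eb3 = perfect fifth; Eb3→Gb3 = minor third; Gb3→Cb4 = perfect fourth.
The largest is Ab2 to Eb3, a perfect fifth (7 semitones).

perfect 5th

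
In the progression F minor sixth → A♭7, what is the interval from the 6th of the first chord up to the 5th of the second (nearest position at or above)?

m2

F minor sixth has D as its 6th, and A♭7 has E♭ as its 5th.
2 letter names make it a second; at 1 semitone (a half step narrower than major) the quality is minor.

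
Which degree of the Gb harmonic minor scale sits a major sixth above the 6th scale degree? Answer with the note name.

The scale is Gb Ab Bbb Cb Db Ebb F.
The 6th scale degree is Ebb; a major sixth above that is Cb — scale degree 4.

Cb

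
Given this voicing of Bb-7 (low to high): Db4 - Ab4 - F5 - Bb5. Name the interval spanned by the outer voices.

major thirteenth

The outer voices are Db4 and Bb5.
From Db to Bb is 21 semitones, exactly the major thirteenth.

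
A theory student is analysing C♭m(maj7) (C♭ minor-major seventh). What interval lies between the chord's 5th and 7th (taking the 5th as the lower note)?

major third

Spelling the chord: C♭–E𝄫–G♭–B♭.
The 5th is G♭ and the 7th is B♭.
G♭ up to B♭ spans 3 letter names and 4 semitones — a major third.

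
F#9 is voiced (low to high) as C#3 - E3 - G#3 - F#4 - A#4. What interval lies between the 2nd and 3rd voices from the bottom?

M3

Those voices are E3 and G#3.
Counting 3 letters and 4 half steps from E gives a major third.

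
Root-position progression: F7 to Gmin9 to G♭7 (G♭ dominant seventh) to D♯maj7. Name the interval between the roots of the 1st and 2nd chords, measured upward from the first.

The roots are F and G.
Counting 2 letters and 2 half steps from F gives a major second.

major 2nd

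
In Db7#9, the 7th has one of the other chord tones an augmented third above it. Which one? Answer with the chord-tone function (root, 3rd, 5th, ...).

Db7#9 (Db dominant seventh sharp nine): Db–F–Ab–Cb–E.
The 7th is Cb. An augmented third above Cb is E.
E is the chord's 9th.

9th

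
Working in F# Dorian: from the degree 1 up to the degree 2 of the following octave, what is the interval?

major 9th

Spelling F# Dorian: F# G# A B C# D# E.
So we need the interval from F# up to G#.
From F# to G# is 14 semitones, exactly the major ninth.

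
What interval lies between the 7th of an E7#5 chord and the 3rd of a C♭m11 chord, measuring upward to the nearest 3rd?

The 7th of E7#5 is D; the 3rd of C♭m11 is E𝄫.
From D to E𝄫: 0 semitones over a second = diminished.

d2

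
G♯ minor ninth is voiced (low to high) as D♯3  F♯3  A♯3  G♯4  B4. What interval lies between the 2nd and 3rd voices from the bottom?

major third

Those voices are F♯3 and A♯3.
Counting 3 letters and 4 half steps from F♯ gives a major third.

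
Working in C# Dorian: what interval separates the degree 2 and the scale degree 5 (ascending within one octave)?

Spelling C# Dorian: C# D# E F# G# A# B.
That puts D# below G#.
Counting 4 letters and 5 half steps from D# gives a perfect fourth.

perfect fourth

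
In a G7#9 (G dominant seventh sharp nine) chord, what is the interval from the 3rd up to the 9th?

major seventh

G7#9 is spelled G-B-D-F-A♯.
3rd = B; 9th = A♯.
Counting 7 letters and 11 half steps from B gives a major seventh.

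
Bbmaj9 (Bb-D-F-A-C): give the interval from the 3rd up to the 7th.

So we need the interval from D up to A.
D up to A spans 5 letter names and 7 semitones — a perfect fifth.

perfect fifth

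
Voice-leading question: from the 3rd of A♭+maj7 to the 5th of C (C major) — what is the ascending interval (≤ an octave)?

A♭+maj7 has C as its 3rd, and C (C major) has G as its 5th.
From C to G is 7 semitones, exactly the perfect fifth.

perfect fifth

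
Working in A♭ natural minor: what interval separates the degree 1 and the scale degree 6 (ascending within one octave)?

The scale runs A♭ B♭ C♭ D♭ E♭ F♭ G♭.
So we need the interval from A♭ up to F♭.
A♭ up to F♭ is 8 semitones, a half step narrower than a major sixth, so the interval is minor.

minor sixth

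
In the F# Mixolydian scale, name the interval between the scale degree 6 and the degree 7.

F# mixolydian: F# G# A# B C# D# E.
Scale degree 6 = D#; 7th scale degree = E.
From D# to E: 1 semitone over a second = minor.

minor second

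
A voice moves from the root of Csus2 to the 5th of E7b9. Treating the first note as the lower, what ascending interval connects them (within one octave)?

M7

The root of Csus2 is C; the 5th of E7b9 is B.
C up to B spans 7 letter names and 11 semitones — a major seventh.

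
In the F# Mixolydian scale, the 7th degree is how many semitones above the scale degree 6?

The scale is F# G# A# B C# D# E.
D# up to E is a minor second — 1 semitone.

1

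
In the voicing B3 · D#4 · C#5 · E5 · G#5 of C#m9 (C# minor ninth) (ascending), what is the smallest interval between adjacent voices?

minor third

Adjacent intervals: B3→D#4 = major third; D#4→C#5 = minor seventh; C#5→E5 = minor third; E5→G#5 = major third.
The smallest is C#5 to E5, a minor third (3 semitones).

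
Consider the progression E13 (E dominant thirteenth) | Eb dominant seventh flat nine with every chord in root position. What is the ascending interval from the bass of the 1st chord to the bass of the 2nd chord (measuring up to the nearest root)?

The roots are E and Eb.
From E to Eb: 11 semitones over an octave = diminished.

d8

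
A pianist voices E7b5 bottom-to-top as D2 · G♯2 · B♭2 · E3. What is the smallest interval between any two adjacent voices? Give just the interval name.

Adjacent intervals: D2→G♯2 = augmented fourth; G♯2→B♭2 = diminished third; B♭2→E3 = augmented fourth.
The smallest is G♯2 to B♭2, a diminished third (2 semitones).

d3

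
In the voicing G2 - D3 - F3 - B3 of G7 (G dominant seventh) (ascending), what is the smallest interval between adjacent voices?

minor third

Adjacent intervals: G2→D3 = perfect fifth; D3→F3 = minor third; F3→B3 = augmented fourth.
The smallest is D3 to F3, a minor third (3 semitones).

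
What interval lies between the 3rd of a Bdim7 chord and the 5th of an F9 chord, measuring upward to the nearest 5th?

minor seventh

Bdim7 has D as its 3rd, and F9 has C as its 5th.
D up to C is 10 semitones, a half step narrower than a major seventh, so the interval is minor.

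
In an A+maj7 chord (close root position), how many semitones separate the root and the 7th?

11

Amaj7#5 (A augmented major seventh) is spelled A, C#, E#, G#.
A to G# is a major seventh: 11 semitones.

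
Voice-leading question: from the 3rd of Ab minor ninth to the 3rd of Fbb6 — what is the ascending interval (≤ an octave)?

minor sixth

Ab minor ninth has Cb as its 3rd, and Fbb6 has Abb as its 3rd.
From Cb to Abb: 8 semitones over a sixth = minor.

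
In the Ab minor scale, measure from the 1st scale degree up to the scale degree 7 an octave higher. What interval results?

Ab natural minor: Ab Bb Cb Db Eb Fb Gb.
1st scale degree = Ab; 7th degree (up an octave) = Gb.
14 letter names make it a fourteenth; at 22 semitones (a half step narrower than major) the quality is minor.

minor fourteenth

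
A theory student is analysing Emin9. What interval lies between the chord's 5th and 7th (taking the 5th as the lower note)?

minor third

Emin9: E–G–B–D–F♯.
5th = B; 7th = D.
B up to D is 3 semitones, a half step narrower than a major third, so the interval is minor.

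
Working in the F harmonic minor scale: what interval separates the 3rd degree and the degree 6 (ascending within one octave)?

The scale runs F G Ab Bb C Db E.
So we need the interval from Ab up to Db.
From Ab to Db is 5 semitones, exactly the perfect fourth.

P4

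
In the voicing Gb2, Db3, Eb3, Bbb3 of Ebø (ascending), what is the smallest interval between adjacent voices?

M2

Adjacent intervals: Gb2→Db3 = perfect fifth; Db3→Eb3 = major second; Eb3→Bbb3 = diminished fifth.
The smallest is Db3 to Eb3, a major second (2 semitones).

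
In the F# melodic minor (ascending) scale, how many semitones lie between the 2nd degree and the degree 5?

The scale is F# G# A B C# D# E#.
G# up to C# is a perfect fourth — 5 semitones.

5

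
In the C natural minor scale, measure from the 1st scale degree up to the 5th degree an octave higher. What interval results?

The scale runs C D Eb F G Ab Bb.
The 1st scale degree is C and the 5th scale degree (up an octave) is G.
C up to G spans 12 letter names and 19 semitones — a perfect twelfth.

perfect twelfth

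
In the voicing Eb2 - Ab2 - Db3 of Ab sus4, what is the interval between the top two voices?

Those voices are Ab2 and Db3.
Ab up to Db spans 4 letter names and 5 semitones — a perfect fourth.

perfect fourth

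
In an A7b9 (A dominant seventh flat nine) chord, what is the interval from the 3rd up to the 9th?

Spelling the chord: A–C#–E–G–Bb.
So we need the interval from C# up to Bb.
C# up to Bb is 9 semitones, a whole step narrower than a major seventh, so the interval is diminished.

diminished seventh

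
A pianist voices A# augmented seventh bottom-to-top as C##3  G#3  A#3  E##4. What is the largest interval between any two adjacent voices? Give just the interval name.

augmented fifth

Adjacent intervals: C##3→G#3 = diminished fifth; G#3→A#3 = major second; A#3→E##4 = augmented fifth.
The largest is A#3 to E##4, an augmented fifth (8 semitones).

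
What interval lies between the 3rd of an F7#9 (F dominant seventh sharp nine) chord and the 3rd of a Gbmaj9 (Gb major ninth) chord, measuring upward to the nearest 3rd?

F7#9 (F dominant seventh sharp nine) has A as its 3rd, and Gbmaj9 (Gb major ninth) has Bb as its 3rd.
A up to Bb is 1 semitone, a half step narrower than a major second, so the interval is minor.

minor second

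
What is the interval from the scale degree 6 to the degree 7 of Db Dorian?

minor 2nd

Db dorian: Db Eb Fb Gb Ab Bb Cb.
That puts Bb below Cb.
2 letter names make it a second; at 1 semitone (a half step narrower than major) the quality is minor.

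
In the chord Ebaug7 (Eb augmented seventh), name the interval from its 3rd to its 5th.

Eb augmented seventh is spelled Eb-G-B-Db.
That puts G below B.
From G to B is 4 semitones, exactly the major third.

major 3rd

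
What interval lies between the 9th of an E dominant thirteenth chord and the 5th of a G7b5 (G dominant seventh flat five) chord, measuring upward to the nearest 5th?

diminished sixth

E dominant thirteenth has F♯ as its 9th, and G7b5 (G dominant seventh flat five) has D♭ as its 5th.
6 letter names make it a sixth; at 7 semitones (a whole step narrower than major) the quality is diminished.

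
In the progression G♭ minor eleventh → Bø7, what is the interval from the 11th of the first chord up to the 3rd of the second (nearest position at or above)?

G♭ minor eleventh has C♭ as its 11th, and Bø7 has D as its 3rd.
2 letter names make it a second; at 3 semitones (a half step wider than major) the quality is augmented.

augmented second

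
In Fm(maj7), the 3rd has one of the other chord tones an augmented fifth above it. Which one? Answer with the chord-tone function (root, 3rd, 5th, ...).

Spelling the chord: F, A♭, C, E.
The 3rd is A♭. An augmented fifth above A♭ is E.
E is the chord's 7th.

7th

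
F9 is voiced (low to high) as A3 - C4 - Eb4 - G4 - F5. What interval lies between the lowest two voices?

Those voices are A3 and C4.
A up to C is 3 semitones, a half step narrower than a major third, so the interval is minor.

m3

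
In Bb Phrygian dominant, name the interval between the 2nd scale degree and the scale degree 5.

Spelling Bb Phrygian dominant: Bb Cb D Eb F Gb Ab.
The 2nd scale degree is Cb and the 5th degree is F.
From Cb to F: 6 semitones over a fourth = augmented.

augmented fourth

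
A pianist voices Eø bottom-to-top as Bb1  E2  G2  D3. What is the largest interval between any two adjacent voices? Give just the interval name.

Adjacent intervals: Bb1→E2 = augmented fourth; E2→G2 = minor third; G2→D3 = perfect fifth.
The largest is G2 to D3, a perfect fifth (7 semitones).

perfect fifth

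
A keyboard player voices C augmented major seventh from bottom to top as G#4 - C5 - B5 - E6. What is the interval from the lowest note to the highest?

minor thirteenth

The outer voices are G#4 and E6.
G# up to E is 20 semitones, a half step narrower than a major thirteenth, so the interval is minor.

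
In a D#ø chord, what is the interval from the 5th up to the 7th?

major third

Spelling the chord: D#–F#–A–C#.
So we need the interval from A up to C#.
Counting 3 letters and 4 half steps from A gives a major third.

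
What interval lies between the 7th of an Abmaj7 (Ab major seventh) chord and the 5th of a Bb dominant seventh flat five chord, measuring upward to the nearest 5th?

diminished seventh

The 7th of Abmaj7 (Ab major seventh) is G; the 5th of Bb dominant seventh flat five is Fb.
From G to Fb: 9 semitones over a seventh = diminished.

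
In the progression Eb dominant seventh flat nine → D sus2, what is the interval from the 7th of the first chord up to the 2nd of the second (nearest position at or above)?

augmented 2nd

Eb dominant seventh flat nine has Db as its 7th, and D sus2 has E as its 2nd.
From Db to E: 3 semitones over a second = augmented.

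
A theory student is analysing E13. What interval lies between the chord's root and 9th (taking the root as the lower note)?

E dominant thirteenth is spelled E–G♯–B–D–F♯–C♯.
That puts E below F♯.
Counting 9 letters and 14 half steps from E gives a major ninth.

major 9th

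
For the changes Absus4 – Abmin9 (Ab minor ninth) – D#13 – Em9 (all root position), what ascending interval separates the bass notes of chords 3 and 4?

minor 2nd

The roots are D# and E.
2 letter names make it a second; at 1 semitone (a half step narrower than major) the quality is minor.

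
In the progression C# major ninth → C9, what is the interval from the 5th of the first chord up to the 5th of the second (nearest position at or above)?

The 5th of C# major ninth is G#; the 5th of C9 is G.
8 letter names make it an octave; at 11 semitones (a half step narrower than perfect) the quality is diminished.

diminished 8th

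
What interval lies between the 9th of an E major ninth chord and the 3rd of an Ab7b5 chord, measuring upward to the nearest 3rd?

E major ninth has F# as its 9th, and Ab7b5 has C as its 3rd.
5 letter names make it a fifth; at 6 semitones (a half step narrower than perfect) the quality is diminished.

diminished fifth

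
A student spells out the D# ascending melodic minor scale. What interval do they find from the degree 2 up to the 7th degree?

The scale runs D# E# F# G# A# B# C##.
That puts E# below C##.
E# up to C## spans 6 letter names and 9 semitones — a major sixth.

major sixth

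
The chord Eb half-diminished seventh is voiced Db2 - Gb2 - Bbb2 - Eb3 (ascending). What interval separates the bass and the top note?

The outer voices are Db2 and Eb3.
Counting 9 letters and 14 half steps from Db gives a major ninth.

major ninth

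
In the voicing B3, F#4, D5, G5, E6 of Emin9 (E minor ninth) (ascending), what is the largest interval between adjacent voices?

M6

Adjacent intervals: B3→F#4 = perfect fifth; F#4→D5 = minor sixth; D5→G5 = perfect fourth; G5→E6 = major sixth.
The largest is G5 to E6, a major sixth (9 semitones).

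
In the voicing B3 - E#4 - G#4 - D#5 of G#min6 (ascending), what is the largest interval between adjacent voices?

Adjacent intervals: B3→E#4 = augmented fourth; E#4→G#4 = minor third; G#4→D#5 = perfect fifth.
The largest is G#4 to D#5, a perfect fifth (7 semitones).

perfect 5th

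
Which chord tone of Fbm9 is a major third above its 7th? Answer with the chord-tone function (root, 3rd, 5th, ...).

Fbm9 is spelled Fb, Abb, Cb, Ebb, Gb.
The 7th is Ebb. A major third above Ebb is Gb.
Gb is the chord's 9th.

9th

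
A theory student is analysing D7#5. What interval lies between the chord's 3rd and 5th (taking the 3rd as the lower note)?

D+7 is spelled D F# A# C.
3rd = F#; 5th = A#.
Counting 3 letters and 4 half steps from F# gives a major third.

major third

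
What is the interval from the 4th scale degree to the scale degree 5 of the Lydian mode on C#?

C# lydian: C# D# E# F## G# A# B#.
4th scale degree = F##; 5th degree = G#.
2 letter names make it a second; at 1 semitone (a half step narrower than major) the quality is minor.

m2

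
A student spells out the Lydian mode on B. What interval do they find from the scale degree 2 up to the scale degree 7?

M6

B lydian: B C# D# E# F# G# A#.
That puts C# below A#.
From C# to A# is 9 semitones, exactly the major sixth.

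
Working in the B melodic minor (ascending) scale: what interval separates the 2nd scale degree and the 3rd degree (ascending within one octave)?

minor second

The scale runs B C# D E F# G# A#.
That puts C# below D.
2 letter names make it a second; at 1 semitone (a half step narrower than major) the quality is minor.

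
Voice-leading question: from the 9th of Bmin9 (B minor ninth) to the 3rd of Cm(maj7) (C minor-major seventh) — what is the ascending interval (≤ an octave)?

diminished third

The 9th of Bmin9 (B minor ninth) is C♯; the 3rd of Cm(maj7) (C minor-major seventh) is E♭.
From C♯ to E♭: 2 semitones over a third = diminished.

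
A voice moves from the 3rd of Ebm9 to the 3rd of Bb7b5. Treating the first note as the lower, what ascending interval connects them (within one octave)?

augmented fifth

The 3rd of Ebm9 is Gb; the 3rd of Bb7b5 is D.
5 letter names make it a fifth; at 8 semitones (a half step wider than perfect) the quality is augmented.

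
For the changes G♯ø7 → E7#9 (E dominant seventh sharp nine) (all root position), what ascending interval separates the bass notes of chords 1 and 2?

minor sixth

The roots are G♯ and E.
6 letter names make it a sixth; at 8 semitones (a half step narrower than major) the quality is minor.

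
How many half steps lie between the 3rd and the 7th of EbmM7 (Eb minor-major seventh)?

8

The chord tones of Ebm(maj7) are Eb, Gb, Bb, D.
Gb to D is an augmented fifth: 8 semitones.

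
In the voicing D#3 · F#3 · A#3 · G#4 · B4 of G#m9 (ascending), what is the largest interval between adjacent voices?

Adjacent intervals: D#3→F#3 = minor third; F#3→A#3 = major third; A#3→G#4 = minor seventh; G#4→B4 = minor third.
The largest is A#3 to G#4, a minor seventh (10 semitones).

minor seventh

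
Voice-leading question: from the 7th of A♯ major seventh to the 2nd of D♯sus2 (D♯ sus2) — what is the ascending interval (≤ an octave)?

A♯ major seventh has G𝄪 as its 7th, and D♯sus2 (D♯ sus2) has E♯ as its 2nd.
From G𝄪 to E♯: 8 semitones over a sixth = minor.

m6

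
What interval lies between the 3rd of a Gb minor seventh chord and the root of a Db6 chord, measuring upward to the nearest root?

major 3rd

Gb minor seventh has Bbb as its 3rd, and Db6 has Db as its root.
Bbb up to Db spans 3 letter names and 4 semitones — a major third.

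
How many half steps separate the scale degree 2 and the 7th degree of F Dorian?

8

The scale is F G Ab Bb C D Eb.
G up to Eb is a minor sixth — 8 semitones.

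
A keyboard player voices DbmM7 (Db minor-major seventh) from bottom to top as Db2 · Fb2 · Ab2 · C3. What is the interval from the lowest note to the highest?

The outer voices are Db2 and C3.
Db up to C spans 7 letter names and 11 semitones — a major seventh.

major seventh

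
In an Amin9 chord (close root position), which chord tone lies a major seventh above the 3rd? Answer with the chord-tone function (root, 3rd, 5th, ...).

9th

Spelling the chord: A, C, E, G, B.
The 3rd is C. A major seventh above C is B.
B is the chord's 9th.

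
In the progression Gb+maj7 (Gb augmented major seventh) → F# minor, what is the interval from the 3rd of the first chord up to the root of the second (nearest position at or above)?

Gb+maj7 (Gb augmented major seventh) has Bb as its 3rd, and F# minor has F# as its root.
Bb up to F# is 8 semitones, a half step wider than a perfect fifth, so the interval is augmented.

augmented 5th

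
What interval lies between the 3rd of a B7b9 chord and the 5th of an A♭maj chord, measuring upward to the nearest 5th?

diminished second

B7b9 has D♯ as its 3rd, and A♭maj has E♭ as its 5th.
D♯ up to E♭ is 0 semitones, a whole step narrower than a major second, so the interval is diminished.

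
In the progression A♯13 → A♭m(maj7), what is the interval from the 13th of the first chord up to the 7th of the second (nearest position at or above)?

diminished second

The 13th of A♯13 is F𝄪; the 7th of A♭m(maj7) is G.
2 letter names make it a second; at 0 semitones (a whole step narrower than major) the quality is diminished.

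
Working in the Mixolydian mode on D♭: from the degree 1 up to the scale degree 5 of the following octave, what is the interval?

perfect twelfth

D♭ mixolydian: D♭ E♭ F G♭ A♭ B♭ C♭.
The degree 1 is D♭ and the degree 5 (up an octave) is A♭.
Counting 12 letters and 19 half steps from D♭ gives a perfect twelfth.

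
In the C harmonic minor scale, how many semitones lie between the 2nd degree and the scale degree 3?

The scale is C D E♭ F G A♭ B.
D up to E♭ is a minor second — 1 semitone.

1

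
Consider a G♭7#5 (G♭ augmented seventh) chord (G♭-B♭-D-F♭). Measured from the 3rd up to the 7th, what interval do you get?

That puts B♭ below F♭.
From B♭ to F♭: 6 semitones over a fifth = diminished.
That tritone between 3rd and 7th is what gives the dominant seventh its pull toward resolution.

diminished fifth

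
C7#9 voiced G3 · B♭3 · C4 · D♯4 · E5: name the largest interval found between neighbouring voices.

minor ninth

Adjacent intervals: G3→B♭3 = minor third; B♭3→C4 = major second; C4→D♯4 = augmented second; D♯4→E5 = minor ninth.
The largest is D♯4 to E5, a minor ninth (13 semitones).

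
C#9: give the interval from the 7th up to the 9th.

The chord tones of C# dominant ninth are C#–E#–G#–B–D#.
That puts B below D#.
B up to D# spans 3 letter names and 4 semitones — a major third.

M3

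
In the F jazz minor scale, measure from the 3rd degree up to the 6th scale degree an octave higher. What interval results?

The scale runs F G Ab Bb C D E.
3rd degree = Ab; 6th degree (up an octave) = D.
11 letter names make it an eleventh; at 18 semitones (a half step wider than perfect) the quality is augmented.

A11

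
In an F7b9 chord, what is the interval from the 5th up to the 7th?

Spelling the chord: F A C Eb Gb.
So we need the interval from C up to Eb.
From C to Eb: 3 semitones over a third = minor.

minor third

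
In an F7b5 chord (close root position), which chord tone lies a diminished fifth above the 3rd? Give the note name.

Eb

Spelling the chord: F A Cb Eb.
The 3rd is A. A diminished fifth above A is Eb.
Eb is the chord's 7th.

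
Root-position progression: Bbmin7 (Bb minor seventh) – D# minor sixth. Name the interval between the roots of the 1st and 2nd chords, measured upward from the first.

augmented third

The roots are Bb and D#.
Bb up to D# is 5 semitones, a half step wider than a major third, so the interval is augmented.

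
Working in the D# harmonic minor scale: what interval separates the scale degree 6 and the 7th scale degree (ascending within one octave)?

augmented second

Spelling the D# harmonic minor scale: D# E# F# G# A# B C##.
So we need the interval from B up to C##.
From B to C##: 3 semitones over a second = augmented.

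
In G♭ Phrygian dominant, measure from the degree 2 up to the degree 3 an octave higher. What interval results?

Spelling G♭ Phrygian dominant: G♭ A𝄫 B♭ C♭ D♭ E𝄫 F♭.
That puts A𝄫 below B♭.
9 letter names make it a ninth; at 15 semitones (a half step wider than major) the quality is augmented.

augmented ninth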